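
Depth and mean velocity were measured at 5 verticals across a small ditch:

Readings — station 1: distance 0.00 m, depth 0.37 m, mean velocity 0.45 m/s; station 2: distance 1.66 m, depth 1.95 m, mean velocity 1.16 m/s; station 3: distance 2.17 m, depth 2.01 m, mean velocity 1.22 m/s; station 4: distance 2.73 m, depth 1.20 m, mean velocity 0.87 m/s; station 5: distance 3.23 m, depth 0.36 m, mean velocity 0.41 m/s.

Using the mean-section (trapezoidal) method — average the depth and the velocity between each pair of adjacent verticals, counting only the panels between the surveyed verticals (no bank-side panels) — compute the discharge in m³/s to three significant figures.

Panel 1-2: Δb = 1.66 m, d̄ = (0.37+1.95)/2 = 1.16, v̄ = (0.45+1.16)/2 = 0.805 → q = 1.66×1.16×0.805 = 1.550 m³/s
Panel 2-3: Δb = 0.51 m, d̄ = (1.95+2.01)/2 = 1.98, v̄ = (1.16+1.22)/2 = 1.19 → q = 0.51×1.98×1.19 = 1.202 m³/s
Panel 3-4: Δb = 0.56 m, d̄ = (2.01+1.20)/2 = 1.605, v̄ = (1.22+0.87)/2 = 1.045 → q = 0.56×1.605×1.045 = 0.9392 m³/s
Panel 4-5: Δb = 0.5 m, d̄ = (1.20+0.36)/2 = 0.78, v̄ = (0.87+0.41)/2 = 0.64 → q = 0.5×0.78×0.64 = 0.2496 m³/s
Q = Σ q = 3.941 m³/s

3.94 m³/s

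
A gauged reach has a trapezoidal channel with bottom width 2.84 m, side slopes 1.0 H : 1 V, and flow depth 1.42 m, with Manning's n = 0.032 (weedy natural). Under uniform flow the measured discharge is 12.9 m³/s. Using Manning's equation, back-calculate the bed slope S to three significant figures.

A = (b + z·y)·y = (2.84 + 1.0×1.42)×1.42 = 6.049 m²
P = b + 2y√(1+z²) = 2.84 + 2×1.42×√(1+1.0²) = 6.856 m
R = A/P = 6.049/6.856 = 0.8823 m
S = (Q·n / (1·A·R^(2/3)))² = (12.9×0.032 / (1×6.049×0.9199))² = 0.005503

0.00550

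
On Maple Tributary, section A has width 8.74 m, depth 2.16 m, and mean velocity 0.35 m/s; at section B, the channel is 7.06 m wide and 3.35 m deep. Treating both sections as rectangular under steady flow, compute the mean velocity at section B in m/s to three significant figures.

Q = A₁V₁ = (8.74×2.16) × 0.35 = 6.607 m³/s
A₂ = 7.06 × 3.35 = 23.65 m²
V₂ = Q/A₂ = 6.607/23.65 = 0.2794 m/s

0.279 m/s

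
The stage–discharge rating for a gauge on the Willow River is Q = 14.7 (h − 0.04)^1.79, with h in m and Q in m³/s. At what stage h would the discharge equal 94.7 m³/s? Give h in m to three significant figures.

2.87 m

h − h₀ = (Q/C)^(1/b) = (94.7/14.7)^(1/1.79) = 2.831 m
h = 0.04 + 2.831 = 2.871 m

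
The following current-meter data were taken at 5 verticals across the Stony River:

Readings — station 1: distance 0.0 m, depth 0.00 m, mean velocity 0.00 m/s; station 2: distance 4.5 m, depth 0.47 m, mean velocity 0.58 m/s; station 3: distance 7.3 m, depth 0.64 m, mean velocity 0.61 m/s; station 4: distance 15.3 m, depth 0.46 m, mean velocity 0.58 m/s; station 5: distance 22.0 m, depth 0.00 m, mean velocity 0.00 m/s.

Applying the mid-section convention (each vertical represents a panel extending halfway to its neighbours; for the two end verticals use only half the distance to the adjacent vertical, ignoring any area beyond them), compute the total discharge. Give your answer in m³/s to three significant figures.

5.06 m³/s

w_2 = (7.3 − 0.0)/2 = 3.65 m; q_2 = 0.58 × 0.47 × 3.65 = 0.9950 m³/s
w_3 = (15.3 − 4.5)/2 = 5.4 m; q_3 = 0.61 × 0.64 × 5.4 = 2.108 m³/s
w_4 = (22.0 − 7.3)/2 = 7.35 m; q_4 = 0.58 × 0.46 × 7.35 = 1.961 m³/s
Stations 1, 5 contribute zero (depth or velocity is 0).
Q = Σ qᵢ = 5.064 m³/s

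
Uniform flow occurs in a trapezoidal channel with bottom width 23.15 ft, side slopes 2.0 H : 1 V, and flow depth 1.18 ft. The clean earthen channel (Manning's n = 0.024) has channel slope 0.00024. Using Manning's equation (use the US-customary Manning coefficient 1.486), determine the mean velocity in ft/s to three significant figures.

A = (b + z·y)·y = (23.15 + 2.0×1.18)×1.18 = 30.10 ft²
P = b + 2y√(1+z²) = 23.15 + 2×1.18×√(1+2.0²) = 28.43 ft
R = A/P = 30.10/28.43 = 1.059 ft
Q = (1.486/n)·A·R^(2/3)·S^(1/2) = (1.486/0.024) × 30.10 × 1.059^(2/3) × 0.00024^(1/2) = 30.00 ft³/s
V = Q/A = 30.00/30.10 = 0.9965 ft/s

0.997 ft/s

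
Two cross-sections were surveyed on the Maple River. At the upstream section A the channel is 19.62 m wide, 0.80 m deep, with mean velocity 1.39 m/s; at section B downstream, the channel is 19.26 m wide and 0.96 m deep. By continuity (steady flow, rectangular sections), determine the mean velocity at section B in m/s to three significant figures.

1.18 m/s

Q = A₁V₁ = (19.62×0.80) × 1.39 = 21.82 m³/s
A₂ = 19.26 × 0.96 = 18.49 m²
V₂ = Q/A₂ = 21.82/18.49 = 1.180 m/s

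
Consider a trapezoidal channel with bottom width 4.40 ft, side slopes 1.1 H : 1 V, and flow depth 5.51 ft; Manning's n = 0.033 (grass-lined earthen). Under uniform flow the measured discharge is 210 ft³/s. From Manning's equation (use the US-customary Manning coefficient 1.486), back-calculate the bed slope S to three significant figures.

0.00168

A = (b + z·y)·y = (4.40 + 1.1×5.51)×5.51 = 57.64 ft²
P = b + 2y√(1+z²) = 4.40 + 2×5.51×√(1+1.1²) = 20.78 ft
R = A/P = 57.64/20.78 = 2.774 ft
S = (Q·n / (1.486·A·R^(2/3)))² = (210×0.033 / (1.486×57.64×1.974))² = 0.001680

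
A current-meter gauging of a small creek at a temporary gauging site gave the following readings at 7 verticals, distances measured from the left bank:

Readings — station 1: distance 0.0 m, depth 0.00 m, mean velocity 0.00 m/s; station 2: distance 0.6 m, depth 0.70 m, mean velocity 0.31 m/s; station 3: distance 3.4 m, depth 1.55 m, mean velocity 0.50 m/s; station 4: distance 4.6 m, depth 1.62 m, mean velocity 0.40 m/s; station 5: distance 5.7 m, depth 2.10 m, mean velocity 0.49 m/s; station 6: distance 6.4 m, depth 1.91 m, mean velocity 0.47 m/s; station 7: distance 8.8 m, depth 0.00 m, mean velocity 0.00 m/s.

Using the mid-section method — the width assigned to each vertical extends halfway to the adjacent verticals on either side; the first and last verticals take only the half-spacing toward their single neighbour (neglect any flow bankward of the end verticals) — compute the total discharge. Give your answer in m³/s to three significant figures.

w_2 = (3.4 − 0.0)/2 = 1.7 m; q_2 = 0.31 × 0.70 × 1.7 = 0.3689 m³/s
w_3 = (4.6 − 0.6)/2 = 2 m; q_3 = 0.50 × 1.55 × 2 = 1.550 m³/s
w_4 = (5.7 − 3.4)/2 = 1.15 m; q_4 = 0.40 × 1.62 × 1.15 = 0.7452 m³/s
w_5 = (6.4 − 4.6)/2 = 0.9 m; q_5 = 0.49 × 2.10 × 0.9 = 0.9261 m³/s
w_6 = (8.8 − 5.7)/2 = 1.55 m; q_6 = 0.47 × 1.91 × 1.55 = 1.391 m³/s
Stations 1, 7 contribute zero (depth or velocity is 0).
Q = Σ qᵢ = 4.982 m³/s

4.98 m³/s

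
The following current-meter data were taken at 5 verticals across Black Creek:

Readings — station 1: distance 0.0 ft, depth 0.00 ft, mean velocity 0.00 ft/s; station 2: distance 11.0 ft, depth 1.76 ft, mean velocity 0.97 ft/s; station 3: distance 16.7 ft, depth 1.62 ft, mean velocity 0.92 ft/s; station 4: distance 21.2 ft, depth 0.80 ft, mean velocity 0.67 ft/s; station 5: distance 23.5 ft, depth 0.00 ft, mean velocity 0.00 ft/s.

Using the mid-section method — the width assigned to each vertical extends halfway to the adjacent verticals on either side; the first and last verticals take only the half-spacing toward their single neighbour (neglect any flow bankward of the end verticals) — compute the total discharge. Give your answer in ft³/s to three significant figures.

w_2 = (16.7 − 0.0)/2 = 8.35 ft; q_2 = 0.97 × 1.76 × 8.35 = 14.26 ft³/s
w_3 = (21.2 − 11.0)/2 = 5.1 ft; q_3 = 0.92 × 1.62 × 5.1 = 7.601 ft³/s
w_4 = (23.5 − 16.7)/2 = 3.4 ft; q_4 = 0.67 × 0.80 × 3.4 = 1.822 ft³/s
Stations 1, 5 contribute zero (depth or velocity is 0).
Q = Σ qᵢ = 23.68 ft³/s

23.7 ft³/s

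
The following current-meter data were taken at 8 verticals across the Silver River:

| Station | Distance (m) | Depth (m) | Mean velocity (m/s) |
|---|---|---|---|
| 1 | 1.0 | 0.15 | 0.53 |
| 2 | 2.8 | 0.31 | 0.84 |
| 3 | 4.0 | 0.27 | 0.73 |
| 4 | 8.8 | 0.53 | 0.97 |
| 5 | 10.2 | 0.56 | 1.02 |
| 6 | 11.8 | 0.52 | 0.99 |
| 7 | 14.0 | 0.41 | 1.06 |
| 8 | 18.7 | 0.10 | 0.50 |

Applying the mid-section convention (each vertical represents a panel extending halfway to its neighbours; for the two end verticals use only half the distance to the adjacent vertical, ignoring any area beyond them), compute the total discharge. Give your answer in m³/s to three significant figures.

w_1 = (2.8 − 1.0)/2 = 0.9 m; q_1 = 0.53 × 0.15 × 0.9 = 0.07155 m³/s
w_2 = (4.0 − 1.0)/2 = 1.5 m; q_2 = 0.84 × 0.31 × 1.5 = 0.3906 m³/s
w_3 = (8.8 − 2.8)/2 = 3 m; q_3 = 0.73 × 0.27 × 3 = 0.5913 m³/s
w_4 = (10.2 − 4.0)/2 = 3.1 m; q_4 = 0.97 × 0.53 × 3.1 = 1.594 m³/s
w_5 = (11.8 − 8.8)/2 = 1.5 m; q_5 = 1.02 × 0.56 × 1.5 = 0.8568 m³/s
w_6 = (14.0 − 10.2)/2 = 1.9 m; q_6 = 0.99 × 0.52 × 1.9 = 0.9781 m³/s
w_7 = (18.7 − 11.8)/2 = 3.45 m; q_7 = 1.06 × 0.41 × 3.45 = 1.499 m³/s
w_8 = (18.7 − 14.0)/2 = 2.35 m; q_8 = 0.50 × 0.10 × 2.35 = 0.1175 m³/s
Q = Σ qᵢ = 6.099 m³/s

6.10 m³/s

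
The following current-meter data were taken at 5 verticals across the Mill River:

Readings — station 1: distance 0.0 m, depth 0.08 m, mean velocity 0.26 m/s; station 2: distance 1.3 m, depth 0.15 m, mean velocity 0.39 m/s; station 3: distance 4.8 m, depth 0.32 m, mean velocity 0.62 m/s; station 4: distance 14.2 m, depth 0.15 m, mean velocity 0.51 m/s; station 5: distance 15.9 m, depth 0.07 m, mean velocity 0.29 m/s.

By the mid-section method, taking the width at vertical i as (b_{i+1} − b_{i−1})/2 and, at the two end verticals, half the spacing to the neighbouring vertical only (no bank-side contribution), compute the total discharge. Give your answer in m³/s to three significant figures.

1.88 m³/s

w_1 = (1.3 − 0.0)/2 = 0.65 m; q_1 = 0.26 × 0.08 × 0.65 = 0.01352 m³/s
w_2 = (4.8 − 0.0)/2 = 2.4 m; q_2 = 0.39 × 0.15 × 2.4 = 0.1404 m³/s
w_3 = (14.2 − 1.3)/2 = 6.45 m; q_3 = 0.62 × 0.32 × 6.45 = 1.280 m³/s
w_4 = (15.9 − 4.8)/2 = 5.55 m; q_4 = 0.51 × 0.15 × 5.55 = 0.4246 m³/s
w_5 = (15.9 − 14.2)/2 = 0.85 m; q_5 = 0.29 × 0.07 × 0.85 = 0.01726 m³/s
Q = Σ qᵢ = 1.875 m³/s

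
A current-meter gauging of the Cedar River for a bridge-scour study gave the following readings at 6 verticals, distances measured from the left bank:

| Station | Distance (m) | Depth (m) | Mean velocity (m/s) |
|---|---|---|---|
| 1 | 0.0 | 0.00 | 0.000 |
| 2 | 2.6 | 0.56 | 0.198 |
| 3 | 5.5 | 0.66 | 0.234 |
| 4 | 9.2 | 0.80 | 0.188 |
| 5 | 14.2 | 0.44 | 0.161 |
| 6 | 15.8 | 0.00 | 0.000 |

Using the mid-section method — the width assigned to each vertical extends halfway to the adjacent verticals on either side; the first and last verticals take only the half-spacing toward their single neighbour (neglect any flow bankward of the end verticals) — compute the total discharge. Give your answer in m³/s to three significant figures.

1.70 m³/s

w_2 = (5.5 − 0.0)/2 = 2.75 m; q_2 = 0.198 × 0.56 × 2.75 = 0.3049 m³/s
w_3 = (9.2 − 2.6)/2 = 3.3 m; q_3 = 0.234 × 0.66 × 3.3 = 0.5097 m³/s
w_4 = (14.2 − 5.5)/2 = 4.35 m; q_4 = 0.188 × 0.80 × 4.35 = 0.6542 m³/s
w_5 = (15.8 − 9.2)/2 = 3.3 m; q_5 = 0.161 × 0.44 × 3.3 = 0.2338 m³/s
Stations 1, 6 contribute zero (depth or velocity is 0).
Q = Σ qᵢ = 1.703 m³/s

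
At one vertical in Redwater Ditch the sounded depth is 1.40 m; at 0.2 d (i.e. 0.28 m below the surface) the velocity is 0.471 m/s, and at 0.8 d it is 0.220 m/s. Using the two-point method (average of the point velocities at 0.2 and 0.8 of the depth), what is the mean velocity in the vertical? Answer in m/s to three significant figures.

v̄ = (0.471 + 0.220) / 2 = 0.3455 m/s

0.346 m/s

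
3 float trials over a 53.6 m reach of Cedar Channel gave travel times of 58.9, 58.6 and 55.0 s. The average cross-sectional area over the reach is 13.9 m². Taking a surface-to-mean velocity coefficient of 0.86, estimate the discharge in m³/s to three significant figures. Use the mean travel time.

11.1 m³/s

t̄ = (58.9 + 58.6 + 55.0) / 3 = 57.5 s
v_surface = L / t̄ = 53.6 / 57.5 = 0.9322 m/s
v_mean = 0.86 × 0.9322 = 0.8017 m/s
Q = A × v_mean = 13.9 × 0.8017 = 11.14 m³/s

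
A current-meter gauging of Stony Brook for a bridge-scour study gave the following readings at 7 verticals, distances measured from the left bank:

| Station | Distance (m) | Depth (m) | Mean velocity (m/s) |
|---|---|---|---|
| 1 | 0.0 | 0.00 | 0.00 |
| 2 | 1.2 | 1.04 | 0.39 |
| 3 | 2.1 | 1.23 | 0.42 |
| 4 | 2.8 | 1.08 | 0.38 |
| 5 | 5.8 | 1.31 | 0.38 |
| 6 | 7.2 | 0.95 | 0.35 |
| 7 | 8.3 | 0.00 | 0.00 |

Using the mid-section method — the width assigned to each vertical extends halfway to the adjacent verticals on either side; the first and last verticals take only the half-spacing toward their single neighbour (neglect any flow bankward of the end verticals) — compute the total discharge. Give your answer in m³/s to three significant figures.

w_2 = (2.1 − 0.0)/2 = 1.05 m; q_2 = 0.39 × 1.04 × 1.05 = 0.4259 m³/s
w_3 = (2.8 − 1.2)/2 = 0.8 m; q_3 = 0.42 × 1.23 × 0.8 = 0.4133 m³/s
w_4 = (5.8 − 2.1)/2 = 1.85 m; q_4 = 0.38 × 1.08 × 1.85 = 0.7592 m³/s
w_5 = (7.2 − 2.8)/2 = 2.2 m; q_5 = 0.38 × 1.31 × 2.2 = 1.095 m³/s
w_6 = (8.3 − 5.8)/2 = 1.25 m; q_6 = 0.35 × 0.95 × 1.25 = 0.4156 m³/s
Stations 1, 7 contribute zero (depth or velocity is 0).
Q = Σ qᵢ = 3.109 m³/s

3.11 m³/s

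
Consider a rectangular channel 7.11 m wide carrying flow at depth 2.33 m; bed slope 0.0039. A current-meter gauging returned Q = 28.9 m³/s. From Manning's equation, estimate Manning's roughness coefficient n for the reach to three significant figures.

0.0450

A = b·y = 7.11 × 2.33 = 16.57 m²
P = b + 2y = 7.11 + 2×2.33 = 11.77 m
R = A/P = 16.57/11.77 = 1.408 m
n = (1/Q)·A·R^(2/3)·S^(1/2) = (1/28.9) × 16.57 × 1.256 × 0.06245 = 0.04496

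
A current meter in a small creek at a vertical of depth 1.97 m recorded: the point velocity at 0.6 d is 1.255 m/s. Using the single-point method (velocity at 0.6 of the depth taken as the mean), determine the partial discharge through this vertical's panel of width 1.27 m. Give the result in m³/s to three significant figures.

3.14 m³/s

v̄ = v₀.₆ = 1.255 m/s
q = v̄ × d × w = 1.255 × 1.97 × 1.27 = 3.140 m³/s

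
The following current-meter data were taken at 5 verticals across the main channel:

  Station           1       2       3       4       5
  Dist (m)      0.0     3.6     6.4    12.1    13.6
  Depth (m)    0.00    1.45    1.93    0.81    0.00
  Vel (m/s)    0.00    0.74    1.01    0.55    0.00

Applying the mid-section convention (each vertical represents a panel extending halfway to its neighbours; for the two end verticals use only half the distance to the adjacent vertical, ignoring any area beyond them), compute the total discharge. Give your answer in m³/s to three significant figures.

w_2 = (6.4 − 0.0)/2 = 3.2 m; q_2 = 0.74 × 1.45 × 3.2 = 3.434 m³/s
w_3 = (12.1 − 3.6)/2 = 4.25 m; q_3 = 1.01 × 1.93 × 4.25 = 8.285 m³/s
w_4 = (13.6 − 6.4)/2 = 3.6 m; q_4 = 0.55 × 0.81 × 3.6 = 1.604 m³/s
Stations 1, 5 contribute zero (depth or velocity is 0).
Q = Σ qᵢ = 13.32 m³/s

13.3 m³/s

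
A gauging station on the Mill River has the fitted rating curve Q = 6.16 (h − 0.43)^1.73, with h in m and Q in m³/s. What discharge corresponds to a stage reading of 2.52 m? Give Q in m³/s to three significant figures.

22.1 m³/s

Q = 6.16 × (2.52 − 0.43)^1.73 = 6.16 × 2.09^1.73 = 22.05 m³/s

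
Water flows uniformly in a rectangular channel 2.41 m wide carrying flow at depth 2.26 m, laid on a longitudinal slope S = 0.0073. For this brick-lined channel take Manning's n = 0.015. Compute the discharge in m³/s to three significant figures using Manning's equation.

26.4 m³/s

A = b·y = 2.41 × 2.26 = 5.447 m²
P = b + 2y = 2.41 + 2×2.26 = 6.930 m
R = A/P = 5.447/6.930 = 0.7859 m
Q = (1/n)·A·R^(2/3)·S^(1/2) = (1/0.015) × 5.447 × 0.7859^(2/3) × 0.0073^(1/2) = 26.42 m³/s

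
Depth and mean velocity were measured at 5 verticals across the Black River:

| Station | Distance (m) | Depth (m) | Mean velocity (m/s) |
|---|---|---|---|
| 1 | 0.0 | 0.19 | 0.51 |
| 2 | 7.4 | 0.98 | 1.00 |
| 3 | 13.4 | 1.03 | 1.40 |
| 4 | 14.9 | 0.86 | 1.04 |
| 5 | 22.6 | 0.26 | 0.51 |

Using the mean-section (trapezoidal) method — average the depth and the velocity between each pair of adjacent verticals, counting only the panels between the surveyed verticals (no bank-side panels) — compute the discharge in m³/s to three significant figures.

Panel 1-2: Δb = 7.4 m, d̄ = (0.19+0.98)/2 = 0.585, v̄ = (0.51+1.00)/2 = 0.755 → q = 7.4×0.585×0.755 = 3.268 m³/s
Panel 2-3: Δb = 6 m, d̄ = (0.98+1.03)/2 = 1.005, v̄ = (1.00+1.40)/2 = 1.2 → q = 6×1.005×1.2 = 7.236 m³/s
Panel 3-4: Δb = 1.5 m, d̄ = (1.03+0.86)/2 = 0.945, v̄ = (1.40+1.04)/2 = 1.22 → q = 1.5×0.945×1.22 = 1.729 m³/s
Panel 4-5: Δb = 7.7 m, d̄ = (0.86+0.26)/2 = 0.56, v̄ = (1.04+0.51)/2 = 0.775 → q = 7.7×0.56×0.775 = 3.342 m³/s
Q = Σ q = 15.58 m³/s

15.6 m³/s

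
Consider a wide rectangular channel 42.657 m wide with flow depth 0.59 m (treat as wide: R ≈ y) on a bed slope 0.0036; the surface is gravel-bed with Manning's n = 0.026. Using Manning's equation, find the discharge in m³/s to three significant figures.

A = b·y = 42.657 × 0.59 = 25.17 m²
Wide channel: R ≈ y = 0.59 m
Q = (1/n)·A·R^(2/3)·S^(1/2) = (1/0.026) × 25.17 × 0.5900^(2/3) × 0.0036^(1/2) = 40.86 m³/s

40.9 m³/s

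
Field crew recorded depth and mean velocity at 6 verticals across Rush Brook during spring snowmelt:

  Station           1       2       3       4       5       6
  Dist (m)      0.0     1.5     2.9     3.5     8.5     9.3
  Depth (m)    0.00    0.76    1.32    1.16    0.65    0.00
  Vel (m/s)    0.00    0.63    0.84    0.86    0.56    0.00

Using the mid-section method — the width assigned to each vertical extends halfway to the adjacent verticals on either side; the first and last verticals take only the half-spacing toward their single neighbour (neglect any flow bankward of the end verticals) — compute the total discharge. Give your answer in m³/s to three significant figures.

w_2 = (2.9 − 0.0)/2 = 1.45 m; q_2 = 0.63 × 0.76 × 1.45 = 0.6943 m³/s
w_3 = (3.5 − 1.5)/2 = 1 m; q_3 = 0.84 × 1.32 × 1 = 1.109 m³/s
w_4 = (8.5 − 2.9)/2 = 2.8 m; q_4 = 0.86 × 1.16 × 2.8 = 2.793 m³/s
w_5 = (9.3 − 3.5)/2 = 2.9 m; q_5 = 0.56 × 0.65 × 2.9 = 1.056 m³/s
Stations 1, 6 contribute zero (depth or velocity is 0).
Q = Σ qᵢ = 5.652 m³/s

5.65 m³/s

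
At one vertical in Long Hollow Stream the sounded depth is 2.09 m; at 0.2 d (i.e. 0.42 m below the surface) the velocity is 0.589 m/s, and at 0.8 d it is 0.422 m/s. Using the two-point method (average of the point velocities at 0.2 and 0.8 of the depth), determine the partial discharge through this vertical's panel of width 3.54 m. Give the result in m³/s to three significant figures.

v̄ = (0.589 + 0.422) / 2 = 0.5055 m/s
q = v̄ × d × w = 0.5055 × 2.09 × 3.54 = 3.740 m³/s

3.74 m³/s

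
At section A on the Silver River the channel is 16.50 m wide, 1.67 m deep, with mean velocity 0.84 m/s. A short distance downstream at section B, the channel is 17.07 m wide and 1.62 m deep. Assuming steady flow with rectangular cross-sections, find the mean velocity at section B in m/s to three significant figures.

Q = A₁V₁ = (16.50×1.67) × 0.84 = 23.15 m³/s
A₂ = 17.07 × 1.62 = 27.65 m²
V₂ = Q/A₂ = 23.15/27.65 = 0.8370 m/s

0.837 m/s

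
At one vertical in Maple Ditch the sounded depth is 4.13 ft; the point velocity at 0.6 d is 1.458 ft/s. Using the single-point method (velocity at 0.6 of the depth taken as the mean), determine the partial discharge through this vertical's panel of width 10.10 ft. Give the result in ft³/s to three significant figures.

60.8 ft³/s

v̄ = v₀.₆ = 1.458 ft/s
q = v̄ × d × w = 1.458 × 4.13 × 10.10 = 60.82 ft³/s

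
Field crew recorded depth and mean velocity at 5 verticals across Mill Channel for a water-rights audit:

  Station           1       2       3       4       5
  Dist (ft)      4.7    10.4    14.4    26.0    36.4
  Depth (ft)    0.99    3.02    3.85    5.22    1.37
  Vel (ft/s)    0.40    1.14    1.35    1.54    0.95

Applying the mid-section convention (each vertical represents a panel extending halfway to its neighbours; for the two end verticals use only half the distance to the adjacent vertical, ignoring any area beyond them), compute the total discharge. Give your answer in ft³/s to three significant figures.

154 ft³/s

w_1 = (10.4 − 4.7)/2 = 2.85 ft; q_1 = 0.40 × 0.99 × 2.85 = 1.129 ft³/s
w_2 = (14.4 − 4.7)/2 = 4.85 ft; q_2 = 1.14 × 3.02 × 4.85 = 16.70 ft³/s
w_3 = (26.0 − 10.4)/2 = 7.8 ft; q_3 = 1.35 × 3.85 × 7.8 = 40.54 ft³/s
w_4 = (36.4 − 14.4)/2 = 11 ft; q_4 = 1.54 × 5.22 × 11 = 88.43 ft³/s
w_5 = (36.4 − 26.0)/2 = 5.2 ft; q_5 = 0.95 × 1.37 × 5.2 = 6.768 ft³/s
Q = Σ qᵢ = 153.6 ft³/s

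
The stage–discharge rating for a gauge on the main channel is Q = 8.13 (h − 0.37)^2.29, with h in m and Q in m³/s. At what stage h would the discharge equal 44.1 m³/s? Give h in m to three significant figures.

h − h₀ = (Q/C)^(1/b) = (44.1/8.13)^(1/2.29) = 2.093 m
h = 0.37 + 2.093 = 2.463 m

2.46 m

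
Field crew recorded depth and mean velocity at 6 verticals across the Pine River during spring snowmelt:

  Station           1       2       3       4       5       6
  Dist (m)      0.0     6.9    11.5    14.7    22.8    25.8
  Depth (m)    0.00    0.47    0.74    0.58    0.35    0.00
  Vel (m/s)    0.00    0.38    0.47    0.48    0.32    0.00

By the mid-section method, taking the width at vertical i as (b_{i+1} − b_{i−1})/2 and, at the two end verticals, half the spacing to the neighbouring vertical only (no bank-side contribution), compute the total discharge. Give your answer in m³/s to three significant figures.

4.58 m³/s

w_2 = (11.5 − 0.0)/2 = 5.75 m; q_2 = 0.38 × 0.47 × 5.75 = 1.027 m³/s
w_3 = (14.7 − 6.9)/2 = 3.9 m; q_3 = 0.47 × 0.74 × 3.9 = 1.356 m³/s
w_4 = (22.8 − 11.5)/2 = 5.65 m; q_4 = 0.48 × 0.58 × 5.65 = 1.573 m³/s
w_5 = (25.8 − 14.7)/2 = 5.55 m; q_5 = 0.32 × 0.35 × 5.55 = 0.6216 m³/s
Stations 1, 6 contribute zero (depth or velocity is 0).
Q = Σ qᵢ = 4.578 m³/s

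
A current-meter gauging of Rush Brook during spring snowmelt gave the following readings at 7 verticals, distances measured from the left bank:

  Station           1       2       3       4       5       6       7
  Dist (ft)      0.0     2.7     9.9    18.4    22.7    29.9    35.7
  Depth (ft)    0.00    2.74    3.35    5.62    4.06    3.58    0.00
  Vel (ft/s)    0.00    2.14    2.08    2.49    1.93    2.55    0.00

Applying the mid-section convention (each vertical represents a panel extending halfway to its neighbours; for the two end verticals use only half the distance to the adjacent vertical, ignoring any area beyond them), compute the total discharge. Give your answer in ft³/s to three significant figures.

w_2 = (9.9 − 0.0)/2 = 4.95 ft; q_2 = 2.14 × 2.74 × 4.95 = 29.02 ft³/s
w_3 = (18.4 − 2.7)/2 = 7.85 ft; q_3 = 2.08 × 3.35 × 7.85 = 54.70 ft³/s
w_4 = (22.7 − 9.9)/2 = 6.4 ft; q_4 = 2.49 × 5.62 × 6.4 = 89.56 ft³/s
w_5 = (29.9 − 18.4)/2 = 5.75 ft; q_5 = 1.93 × 4.06 × 5.75 = 45.06 ft³/s
w_6 = (35.7 − 22.7)/2 = 6.5 ft; q_6 = 2.55 × 3.58 × 6.5 = 59.34 ft³/s
Stations 1, 7 contribute zero (depth or velocity is 0).
Q = Σ qᵢ = 277.7 ft³/s

278 ft³/s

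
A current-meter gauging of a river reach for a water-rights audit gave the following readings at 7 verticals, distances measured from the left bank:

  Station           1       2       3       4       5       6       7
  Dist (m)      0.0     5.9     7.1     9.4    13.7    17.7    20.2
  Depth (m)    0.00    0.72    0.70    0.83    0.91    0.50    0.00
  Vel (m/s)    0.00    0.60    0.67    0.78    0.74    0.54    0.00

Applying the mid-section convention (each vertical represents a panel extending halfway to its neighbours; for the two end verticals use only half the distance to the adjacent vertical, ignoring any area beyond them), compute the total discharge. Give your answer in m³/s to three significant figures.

8.16 m³/s

w_2 = (7.1 − 0.0)/2 = 3.55 m; q_2 = 0.60 × 0.72 × 3.55 = 1.534 m³/s
w_3 = (9.4 − 5.9)/2 = 1.75 m; q_3 = 0.67 × 0.70 × 1.75 = 0.8208 m³/s
w_4 = (13.7 − 7.1)/2 = 3.3 m; q_4 = 0.78 × 0.83 × 3.3 = 2.136 m³/s
w_5 = (17.7 − 9.4)/2 = 4.15 m; q_5 = 0.74 × 0.91 × 4.15 = 2.795 m³/s
w_6 = (20.2 − 13.7)/2 = 3.25 m; q_6 = 0.54 × 0.50 × 3.25 = 0.8775 m³/s
Stations 1, 7 contribute zero (depth or velocity is 0).
Q = Σ qᵢ = 8.163 m³/s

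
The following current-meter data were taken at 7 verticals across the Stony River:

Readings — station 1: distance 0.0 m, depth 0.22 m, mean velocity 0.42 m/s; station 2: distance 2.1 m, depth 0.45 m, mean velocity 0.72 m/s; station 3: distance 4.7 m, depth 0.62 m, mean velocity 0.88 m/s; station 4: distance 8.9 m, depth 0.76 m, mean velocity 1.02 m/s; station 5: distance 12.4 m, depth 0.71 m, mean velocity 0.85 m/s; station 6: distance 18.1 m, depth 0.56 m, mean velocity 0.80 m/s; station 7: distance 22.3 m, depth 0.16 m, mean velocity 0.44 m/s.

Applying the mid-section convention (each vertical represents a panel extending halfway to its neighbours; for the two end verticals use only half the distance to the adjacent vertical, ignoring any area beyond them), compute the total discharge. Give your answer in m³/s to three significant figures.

10.8 m³/s

w_1 = (2.1 − 0.0)/2 = 1.05 m; q_1 = 0.42 × 0.22 × 1.05 = 0.09702 m³/s
w_2 = (4.7 − 0.0)/2 = 2.35 m; q_2 = 0.72 × 0.45 × 2.35 = 0.7614 m³/s
w_3 = (8.9 − 2.1)/2 = 3.4 m; q_3 = 0.88 × 0.62 × 3.4 = 1.855 m³/s
w_4 = (12.4 − 4.7)/2 = 3.85 m; q_4 = 1.02 × 0.76 × 3.85 = 2.985 m³/s
w_5 = (18.1 − 8.9)/2 = 4.6 m; q_5 = 0.85 × 0.71 × 4.6 = 2.776 m³/s
w_6 = (22.3 − 12.4)/2 = 4.95 m; q_6 = 0.80 × 0.56 × 4.95 = 2.218 m³/s
w_7 = (22.3 − 18.1)/2 = 2.1 m; q_7 = 0.44 × 0.16 × 2.1 = 0.1478 m³/s
Q = Σ qᵢ = 10.84 m³/s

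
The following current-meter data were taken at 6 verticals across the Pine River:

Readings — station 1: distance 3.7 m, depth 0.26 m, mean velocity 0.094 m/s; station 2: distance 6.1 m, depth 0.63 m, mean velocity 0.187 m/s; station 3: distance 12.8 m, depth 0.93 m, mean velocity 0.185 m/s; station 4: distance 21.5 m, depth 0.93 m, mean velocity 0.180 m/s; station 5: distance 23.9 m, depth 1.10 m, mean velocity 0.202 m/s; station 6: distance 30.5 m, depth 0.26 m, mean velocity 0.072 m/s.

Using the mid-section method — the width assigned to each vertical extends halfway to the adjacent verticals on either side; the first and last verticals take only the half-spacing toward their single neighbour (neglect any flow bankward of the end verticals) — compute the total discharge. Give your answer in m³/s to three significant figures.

3.88 m³/s

w_1 = (6.1 − 3.7)/2 = 1.2 m; q_1 = 0.094 × 0.26 × 1.2 = 0.02933 m³/s
w_2 = (12.8 − 3.7)/2 = 4.55 m; q_2 = 0.187 × 0.63 × 4.55 = 0.5360 m³/s
w_3 = (21.5 − 6.1)/2 = 7.7 m; q_3 = 0.185 × 0.93 × 7.7 = 1.325 m³/s
w_4 = (23.9 − 12.8)/2 = 5.55 m; q_4 = 0.180 × 0.93 × 5.55 = 0.9291 m³/s
w_5 = (30.5 − 21.5)/2 = 4.5 m; q_5 = 0.202 × 1.10 × 4.5 = 0.9999 m³/s
w_6 = (30.5 − 23.9)/2 = 3.3 m; q_6 = 0.072 × 0.26 × 3.3 = 0.06178 m³/s
Q = Σ qᵢ = 3.881 m³/s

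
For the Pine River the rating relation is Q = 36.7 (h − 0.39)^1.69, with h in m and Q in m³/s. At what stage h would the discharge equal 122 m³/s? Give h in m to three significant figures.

h − h₀ = (Q/C)^(1/b) = (122/36.7)^(1/1.69) = 2.036 m
h = 0.39 + 2.036 = 2.426 m

2.43 m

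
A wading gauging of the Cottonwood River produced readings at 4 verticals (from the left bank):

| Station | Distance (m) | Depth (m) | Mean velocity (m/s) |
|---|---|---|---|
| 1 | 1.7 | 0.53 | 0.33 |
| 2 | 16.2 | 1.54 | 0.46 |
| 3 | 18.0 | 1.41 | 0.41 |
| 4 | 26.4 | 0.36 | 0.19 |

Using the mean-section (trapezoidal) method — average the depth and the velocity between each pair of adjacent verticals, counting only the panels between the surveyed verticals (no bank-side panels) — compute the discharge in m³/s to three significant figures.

Panel 1-2: Δb = 14.5 m, d̄ = (0.53+1.54)/2 = 1.035, v̄ = (0.33+0.46)/2 = 0.395 → q = 14.5×1.035×0.395 = 5.928 m³/s
Panel 2-3: Δb = 1.8 m, d̄ = (1.54+1.41)/2 = 1.475, v̄ = (0.46+0.41)/2 = 0.435 → q = 1.8×1.475×0.435 = 1.155 m³/s
Panel 3-4: Δb = 8.4 m, d̄ = (1.41+0.36)/2 = 0.885, v̄ = (0.41+0.19)/2 = 0.3 → q = 8.4×0.885×0.3 = 2.230 m³/s
Q = Σ q = 9.313 m³/s

9.31 m³/s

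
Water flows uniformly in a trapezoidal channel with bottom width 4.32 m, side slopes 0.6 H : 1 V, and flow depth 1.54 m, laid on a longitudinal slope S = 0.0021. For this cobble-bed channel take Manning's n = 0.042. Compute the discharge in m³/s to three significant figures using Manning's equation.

A = (b + z·y)·y = (4.32 + 0.6×1.54)×1.54 = 8.076 m²
P = b + 2y√(1+z²) = 4.32 + 2×1.54×√(1+0.6²) = 7.912 m
R = A/P = 8.076/7.912 = 1.021 m
Q = (1/n)·A·R^(2/3)·S^(1/2) = (1/0.042) × 8.076 × 1.021^(2/3) × 0.0021^(1/2) = 8.933 m³/s

8.93 m³/s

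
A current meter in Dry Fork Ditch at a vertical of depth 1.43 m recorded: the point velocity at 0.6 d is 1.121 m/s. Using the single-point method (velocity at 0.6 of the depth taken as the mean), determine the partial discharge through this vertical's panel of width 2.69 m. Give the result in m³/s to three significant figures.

4.31 m³/s

v̄ = v₀.₆ = 1.121 m/s
q = v̄ × d × w = 1.121 × 1.43 × 2.69 = 4.312 m³/s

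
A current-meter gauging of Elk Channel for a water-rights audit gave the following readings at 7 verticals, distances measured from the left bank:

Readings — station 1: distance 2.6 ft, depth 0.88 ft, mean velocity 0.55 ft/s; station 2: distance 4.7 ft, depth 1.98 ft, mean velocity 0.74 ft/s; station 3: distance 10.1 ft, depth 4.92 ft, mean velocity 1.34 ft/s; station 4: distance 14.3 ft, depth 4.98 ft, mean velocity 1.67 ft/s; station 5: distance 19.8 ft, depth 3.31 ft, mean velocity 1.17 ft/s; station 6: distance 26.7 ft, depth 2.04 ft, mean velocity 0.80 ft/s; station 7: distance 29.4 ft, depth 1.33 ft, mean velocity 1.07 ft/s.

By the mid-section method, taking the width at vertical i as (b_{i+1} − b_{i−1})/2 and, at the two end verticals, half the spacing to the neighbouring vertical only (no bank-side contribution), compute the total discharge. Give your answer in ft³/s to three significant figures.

w_1 = (4.7 − 2.6)/2 = 1.05 ft; q_1 = 0.55 × 0.88 × 1.05 = 0.5082 ft³/s
w_2 = (10.1 − 2.6)/2 = 3.75 ft; q_2 = 0.74 × 1.98 × 3.75 = 5.495 ft³/s
w_3 = (14.3 − 4.7)/2 = 4.8 ft; q_3 = 1.34 × 4.92 × 4.8 = 31.65 ft³/s
w_4 = (19.8 − 10.1)/2 = 4.85 ft; q_4 = 1.67 × 4.98 × 4.85 = 40.34 ft³/s
w_5 = (26.7 − 14.3)/2 = 6.2 ft; q_5 = 1.17 × 3.31 × 6.2 = 24.01 ft³/s
w_6 = (29.4 − 19.8)/2 = 4.8 ft; q_6 = 0.80 × 2.04 × 4.8 = 7.834 ft³/s
w_7 = (29.4 − 26.7)/2 = 1.35 ft; q_7 = 1.07 × 1.33 × 1.35 = 1.921 ft³/s
Q = Σ qᵢ = 111.7 ft³/s

112 ft³/s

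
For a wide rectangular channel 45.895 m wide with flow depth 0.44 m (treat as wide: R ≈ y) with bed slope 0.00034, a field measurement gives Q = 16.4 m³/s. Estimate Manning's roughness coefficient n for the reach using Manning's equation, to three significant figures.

0.0131

A = b·y = 45.895 × 0.44 = 20.19 m²
Wide channel: R ≈ y = 0.44 m
n = (1/Q)·A·R^(2/3)·S^(1/2) = (1/16.4) × 20.19 × 0.5785 × 0.01844 = 0.01313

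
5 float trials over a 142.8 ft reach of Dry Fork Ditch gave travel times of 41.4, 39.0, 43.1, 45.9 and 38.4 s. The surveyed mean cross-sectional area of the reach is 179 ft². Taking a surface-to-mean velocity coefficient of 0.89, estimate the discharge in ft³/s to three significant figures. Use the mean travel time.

547 ft³/s

t̄ = (41.4 + 39.0 + 43.1 + 45.9 + 38.4) / 5 = 41.56 s
v_surface = L / t̄ = 142.8 / 41.56 = 3.436 ft/s
v_mean = 0.89 × 3.436 = 3.058 ft/s
Q = A × v_mean = 179 × 3.058 = 547.4 ft³/s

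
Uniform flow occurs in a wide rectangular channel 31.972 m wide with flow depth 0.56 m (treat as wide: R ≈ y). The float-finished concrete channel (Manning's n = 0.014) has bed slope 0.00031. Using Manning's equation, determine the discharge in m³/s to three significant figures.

15.3 m³/s

A = b·y = 31.972 × 0.56 = 17.90 m²
Wide channel: R ≈ y = 0.56 m
Q = (1/n)·A·R^(2/3)·S^(1/2) = (1/0.014) × 17.90 × 0.5600^(2/3) × 0.00031^(1/2) = 15.30 m³/s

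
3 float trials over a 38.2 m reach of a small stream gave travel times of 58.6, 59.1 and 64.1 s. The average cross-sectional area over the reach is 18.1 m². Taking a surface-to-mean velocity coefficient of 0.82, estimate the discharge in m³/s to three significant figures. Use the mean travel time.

t̄ = (58.6 + 59.1 + 64.1) / 3 = 60.6 s
v_surface = L / t̄ = 38.2 / 60.6 = 0.6304 m/s
v_mean = 0.82 × 0.6304 = 0.5169 m/s
Q = A × v_mean = 18.1 × 0.5169 = 9.356 m³/s

9.36 m³/s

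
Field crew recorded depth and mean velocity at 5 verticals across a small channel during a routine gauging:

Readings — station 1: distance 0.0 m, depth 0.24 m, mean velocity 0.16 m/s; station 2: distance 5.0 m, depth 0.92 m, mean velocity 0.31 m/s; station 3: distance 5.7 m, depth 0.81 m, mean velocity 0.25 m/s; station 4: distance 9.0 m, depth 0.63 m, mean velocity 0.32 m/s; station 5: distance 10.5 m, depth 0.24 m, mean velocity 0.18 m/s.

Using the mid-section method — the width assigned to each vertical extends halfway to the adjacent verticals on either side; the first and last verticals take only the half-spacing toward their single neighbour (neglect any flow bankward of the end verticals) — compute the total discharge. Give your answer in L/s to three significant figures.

w_1 = (5.0 − 0.0)/2 = 2.5 m; q_1 = 0.16 × 0.24 × 2.5 = 0.09600 m³/s
w_2 = (5.7 − 0.0)/2 = 2.85 m; q_2 = 0.31 × 0.92 × 2.85 = 0.8128 m³/s
w_3 = (9.0 − 5.0)/2 = 2 m; q_3 = 0.25 × 0.81 × 2 = 0.4050 m³/s
w_4 = (10.5 − 5.7)/2 = 2.4 m; q_4 = 0.32 × 0.63 × 2.4 = 0.4838 m³/s
w_5 = (10.5 − 9.0)/2 = 0.75 m; q_5 = 0.18 × 0.24 × 0.75 = 0.03240 m³/s
Q = Σ qᵢ = 1.830 m³/s
= 1.830 × 1000 = 1830 L/s

1830 L/s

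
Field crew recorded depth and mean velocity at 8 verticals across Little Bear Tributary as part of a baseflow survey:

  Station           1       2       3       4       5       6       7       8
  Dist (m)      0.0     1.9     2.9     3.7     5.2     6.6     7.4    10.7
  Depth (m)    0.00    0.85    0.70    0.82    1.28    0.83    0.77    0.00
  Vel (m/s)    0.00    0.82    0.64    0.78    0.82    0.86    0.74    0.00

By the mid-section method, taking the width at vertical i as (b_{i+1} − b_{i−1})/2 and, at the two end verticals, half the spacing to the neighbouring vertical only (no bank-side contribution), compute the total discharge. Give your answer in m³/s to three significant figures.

w_2 = (2.9 − 0.0)/2 = 1.45 m; q_2 = 0.82 × 0.85 × 1.45 = 1.011 m³/s
w_3 = (3.7 − 1.9)/2 = 0.9 m; q_3 = 0.64 × 0.70 × 0.9 = 0.4032 m³/s
w_4 = (5.2 − 2.9)/2 = 1.15 m; q_4 = 0.78 × 0.82 × 1.15 = 0.7355 m³/s
w_5 = (6.6 − 3.7)/2 = 1.45 m; q_5 = 0.82 × 1.28 × 1.45 = 1.522 m³/s
w_6 = (7.4 − 5.2)/2 = 1.1 m; q_6 = 0.86 × 0.83 × 1.1 = 0.7852 m³/s
w_7 = (10.7 − 6.6)/2 = 2.05 m; q_7 = 0.74 × 0.77 × 2.05 = 1.168 m³/s
Stations 1, 8 contribute zero (depth or velocity is 0).
Q = Σ qᵢ = 5.625 m³/s

5.62 m³/s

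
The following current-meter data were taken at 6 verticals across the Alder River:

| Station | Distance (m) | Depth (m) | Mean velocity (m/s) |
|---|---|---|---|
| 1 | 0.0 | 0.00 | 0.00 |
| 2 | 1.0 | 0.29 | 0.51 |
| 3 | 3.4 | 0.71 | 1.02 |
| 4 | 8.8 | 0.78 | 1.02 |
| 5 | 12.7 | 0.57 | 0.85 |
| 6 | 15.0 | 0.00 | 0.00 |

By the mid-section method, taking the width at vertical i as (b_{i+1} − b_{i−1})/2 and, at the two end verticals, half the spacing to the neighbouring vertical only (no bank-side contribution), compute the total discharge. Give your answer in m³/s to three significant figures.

8.28 m³/s

w_2 = (3.4 − 0.0)/2 = 1.7 m; q_2 = 0.51 × 0.29 × 1.7 = 0.2514 m³/s
w_3 = (8.8 − 1.0)/2 = 3.9 m; q_3 = 1.02 × 0.71 × 3.9 = 2.824 m³/s
w_4 = (12.7 − 3.4)/2 = 4.65 m; q_4 = 1.02 × 0.78 × 4.65 = 3.700 m³/s
w_5 = (15.0 − 8.8)/2 = 3.1 m; q_5 = 0.85 × 0.57 × 3.1 = 1.502 m³/s
Stations 1, 6 contribute zero (depth or velocity is 0).
Q = Σ qᵢ = 8.277 m³/s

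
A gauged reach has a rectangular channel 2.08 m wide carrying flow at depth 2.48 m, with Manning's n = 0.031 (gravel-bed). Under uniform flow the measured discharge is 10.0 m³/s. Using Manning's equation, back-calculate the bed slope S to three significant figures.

A = b·y = 2.08 × 2.48 = 5.158 m²
P = b + 2y = 2.08 + 2×2.48 = 7.040 m
R = A/P = 5.158/7.040 = 0.7327 m
S = (Q·n / (1·A·R^(2/3)))² = (10.0×0.031 / (1×5.158×0.8128))² = 0.005467

0.00547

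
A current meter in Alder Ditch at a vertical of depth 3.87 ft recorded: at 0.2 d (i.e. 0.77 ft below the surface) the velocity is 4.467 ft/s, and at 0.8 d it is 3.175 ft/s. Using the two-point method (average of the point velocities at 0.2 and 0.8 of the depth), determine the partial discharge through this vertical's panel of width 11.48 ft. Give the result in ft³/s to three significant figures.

v̄ = (4.467 + 3.175) / 2 = 3.821 ft/s
q = v̄ × d × w = 3.821 × 3.87 × 11.48 = 169.8 ft³/s

170 ft³/s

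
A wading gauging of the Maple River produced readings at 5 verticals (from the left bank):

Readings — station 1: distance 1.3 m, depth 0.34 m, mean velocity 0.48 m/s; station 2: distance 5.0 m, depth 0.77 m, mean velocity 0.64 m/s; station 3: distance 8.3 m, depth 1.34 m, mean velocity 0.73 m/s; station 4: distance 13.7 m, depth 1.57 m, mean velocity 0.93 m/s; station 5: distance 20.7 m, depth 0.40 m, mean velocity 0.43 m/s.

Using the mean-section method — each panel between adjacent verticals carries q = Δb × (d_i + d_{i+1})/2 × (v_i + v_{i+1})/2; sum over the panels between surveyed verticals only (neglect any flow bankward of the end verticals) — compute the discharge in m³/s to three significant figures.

14.7 m³/s

Panel 1-2: Δb = 3.7 m, d̄ = (0.34+0.77)/2 = 0.555, v̄ = (0.48+0.64)/2 = 0.56 → q = 3.7×0.555×0.56 = 1.150 m³/s
Panel 2-3: Δb = 3.3 m, d̄ = (0.77+1.34)/2 = 1.055, v̄ = (0.64+0.73)/2 = 0.685 → q = 3.3×1.055×0.685 = 2.385 m³/s
Panel 3-4: Δb = 5.4 m, d̄ = (1.34+1.57)/2 = 1.455, v̄ = (0.73+0.93)/2 = 0.83 → q = 5.4×1.455×0.83 = 6.521 m³/s
Panel 4-5: Δb = 7 m, d̄ = (1.57+0.40)/2 = 0.985, v̄ = (0.93+0.43)/2 = 0.68 → q = 7×0.985×0.68 = 4.689 m³/s
Q = Σ q = 14.74 m³/s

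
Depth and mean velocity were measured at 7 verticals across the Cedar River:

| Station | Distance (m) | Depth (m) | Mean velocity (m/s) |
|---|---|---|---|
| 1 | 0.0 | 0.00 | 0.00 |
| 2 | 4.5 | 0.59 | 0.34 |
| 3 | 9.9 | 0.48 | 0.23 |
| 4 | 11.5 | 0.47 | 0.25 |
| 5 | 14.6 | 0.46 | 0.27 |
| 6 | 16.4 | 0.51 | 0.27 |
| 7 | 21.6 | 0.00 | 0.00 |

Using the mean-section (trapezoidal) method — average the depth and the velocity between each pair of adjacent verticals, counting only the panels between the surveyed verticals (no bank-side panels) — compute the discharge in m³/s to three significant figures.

2.02 m³/s

Panel 1-2: Δb = 4.5 m, d̄ = (0.00+0.59)/2 = 0.295, v̄ = (0.00+0.34)/2 = 0.17 → q = 4.5×0.295×0.17 = 0.2257 m³/s
Panel 2-3: Δb = 5.4 m, d̄ = (0.59+0.48)/2 = 0.535, v̄ = (0.34+0.23)/2 = 0.285 → q = 5.4×0.535×0.285 = 0.8234 m³/s
Panel 3-4: Δb = 1.6 m, d̄ = (0.48+0.47)/2 = 0.475, v̄ = (0.23+0.25)/2 = 0.24 → q = 1.6×0.475×0.24 = 0.1824 m³/s
Panel 4-5: Δb = 3.1 m, d̄ = (0.47+0.46)/2 = 0.465, v̄ = (0.25+0.27)/2 = 0.26 → q = 3.1×0.465×0.26 = 0.3748 m³/s
Panel 5-6: Δb = 1.8 m, d̄ = (0.46+0.51)/2 = 0.485, v̄ = (0.27+0.27)/2 = 0.27 → q = 1.8×0.485×0.27 = 0.2357 m³/s
Panel 6-7: Δb = 5.2 m, d̄ = (0.51+0.00)/2 = 0.255, v̄ = (0.27+0.00)/2 = 0.135 → q = 5.2×0.255×0.135 = 0.1790 m³/s
Q = Σ q = 2.021 m³/s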